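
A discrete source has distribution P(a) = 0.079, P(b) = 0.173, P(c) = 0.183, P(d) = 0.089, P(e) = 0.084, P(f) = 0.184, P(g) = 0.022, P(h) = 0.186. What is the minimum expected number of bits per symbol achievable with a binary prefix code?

2.904 bits/symbol

Repeatedly combine the two least-probable nodes; the expected code length is the sum of the merged weights.
merge 11/500 + 79/1000 → 101/1000
merge 21/250 + 89/1000 → 173/1000
merge 101/1000 + 173/1000 → 137/500
merge 173/1000 + 183/1000 → 89/250
merge 23/125 + 93/500 → 37/100
merge 137/500 + 89/250 → 63/100
merge 37/100 + 63/100 → 1
L = 101/1000 + 173/1000 + 137/500 + 89/250 + 37/100 + 63/100 + 1 = 363/125 = 2.904 bits/symbol.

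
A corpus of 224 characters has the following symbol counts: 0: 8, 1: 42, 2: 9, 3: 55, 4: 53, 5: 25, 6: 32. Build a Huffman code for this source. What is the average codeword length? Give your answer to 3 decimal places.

Probabilities are the counts divided by 224.
Repeatedly combine the two least-probable nodes; the expected code length is the sum of the merged weights.
merge 1/28 + 9/224 → 17/224
merge 17/224 + 25/224 → 3/16
merge 1/7 + 3/16 → 37/112
merge 3/16 + 53/224 → 95/224
merge 55/224 + 37/112 → 129/224
merge 95/224 + 129/224 → 1
L = 17/224 + 3/16 + 37/112 + 95/224 + 129/224 + 1 = 83/32 ≈ 2.594 bits/symbol.

2.594 bits/symbol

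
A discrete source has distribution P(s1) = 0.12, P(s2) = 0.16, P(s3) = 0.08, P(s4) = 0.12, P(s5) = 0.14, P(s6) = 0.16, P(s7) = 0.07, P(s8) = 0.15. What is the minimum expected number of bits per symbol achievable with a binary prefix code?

2.99 bits/symbol

Repeatedly combine the two least-probable nodes; the expected code length is the sum of the merged weights.
merge 7/100 + 2/25 → 3/20
merge 3/25 + 3/25 → 6/25
merge 7/50 + 3/20 → 29/100
merge 3/20 + 4/25 → 31/100
merge 4/25 + 6/25 → 2/5
merge 29/100 + 31/100 → 3/5
merge 2/5 + 3/5 → 1
L = 3/20 + 6/25 + 29/100 + 31/100 + 2/5 + 3/5 + 1 = 299/100 = 2.99 bits/symbol.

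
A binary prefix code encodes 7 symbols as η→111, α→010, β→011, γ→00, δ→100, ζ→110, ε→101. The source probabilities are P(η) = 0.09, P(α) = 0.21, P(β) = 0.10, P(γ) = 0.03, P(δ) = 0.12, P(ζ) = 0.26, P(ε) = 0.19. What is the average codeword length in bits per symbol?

L̄ = Σ pᵢ·ℓᵢ = 0.09·3 + 0.21·3 + 0.10·3 + 0.03·2 + 0.12·3 + 0.26·3 + 0.19·3 = 2.97 bits/symbol.

2.97 bits/symbol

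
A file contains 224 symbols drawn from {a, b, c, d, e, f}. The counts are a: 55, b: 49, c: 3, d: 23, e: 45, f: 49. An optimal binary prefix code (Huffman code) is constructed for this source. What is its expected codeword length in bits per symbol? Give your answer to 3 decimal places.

Probabilities are the counts divided by 224.
Repeatedly combine the two least-probable nodes; the expected code length is the sum of the merged weights.
merge 3/224 + 23/224 → 13/112
merge 13/112 + 45/224 → 71/224
merge 7/32 + 7/32 → 7/16
merge 55/224 + 71/224 → 9/16
merge 7/16 + 9/16 → 1
L = 13/112 + 71/224 + 7/16 + 9/16 + 1 = 545/224 ≈ 2.433 bits/symbol.

2.433 bits/symbol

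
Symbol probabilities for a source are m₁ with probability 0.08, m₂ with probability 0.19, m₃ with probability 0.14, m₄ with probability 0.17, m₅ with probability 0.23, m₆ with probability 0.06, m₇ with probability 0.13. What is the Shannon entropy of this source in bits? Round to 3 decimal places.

H = −Σ pᵢ log₂ pᵢ.
−0.08·log₂(0.08) = 0.2915
−0.19·log₂(0.19) = 0.4552
−0.14·log₂(0.14) = 0.3971
−0.17·log₂(0.17) = 0.4346
−0.23·log₂(0.23) = 0.4877
−0.06·log₂(0.06) = 0.2435
−0.13·log₂(0.13) = 0.3826
Sum ≈ 2.6923 → 2.692 bits.

2.692 bits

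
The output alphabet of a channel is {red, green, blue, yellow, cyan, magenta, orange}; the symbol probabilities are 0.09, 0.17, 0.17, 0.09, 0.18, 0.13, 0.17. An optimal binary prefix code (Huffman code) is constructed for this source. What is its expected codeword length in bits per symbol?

Repeatedly combine the two least-probable nodes; the expected code length is the sum of the merged weights.
merge 9/100 + 9/100 → 9/50
merge 13/100 + 17/100 → 3/10
merge 17/100 + 17/100 → 17/50
merge 9/50 + 9/50 → 9/25
merge 3/10 + 17/50 → 16/25
merge 9/25 + 16/25 → 1
L = 9/50 + 3/10 + 17/50 + 9/25 + 16/25 + 1 = 141/50 = 2.82 bits/symbol.

2.82 bits/symbol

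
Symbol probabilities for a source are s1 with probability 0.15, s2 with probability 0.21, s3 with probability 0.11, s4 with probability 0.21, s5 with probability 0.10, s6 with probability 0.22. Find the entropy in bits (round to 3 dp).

2.519 bits

H = −Σ pᵢ log₂ pᵢ.
−0.15·log₂(0.15) = 0.4105
−0.21·log₂(0.21) = 0.4728
−0.11·log₂(0.11) = 0.3503
−0.21·log₂(0.21) = 0.4728
−0.10·log₂(0.10) = 0.3322
−0.22·log₂(0.22) = 0.4806
Sum ≈ 2.5192 → 2.519 bits.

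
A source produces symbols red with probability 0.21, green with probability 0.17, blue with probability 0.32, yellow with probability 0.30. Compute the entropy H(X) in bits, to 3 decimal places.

1.955 bits

H = −Σ pᵢ log₂ pᵢ.
−0.21·log₂(0.21) = 0.4728
−0.17·log₂(0.17) = 0.4346
−0.32·log₂(0.32) = 0.5260
−0.30·log₂(0.30) = 0.5211
Sum ≈ 1.9545 → 1.955 bits.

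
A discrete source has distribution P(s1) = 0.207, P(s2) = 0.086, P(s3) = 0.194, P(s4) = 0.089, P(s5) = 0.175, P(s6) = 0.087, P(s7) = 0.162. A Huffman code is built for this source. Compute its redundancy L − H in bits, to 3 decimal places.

Entropy H = −Σ p log₂ p ≈ 2.7163 bits.
Huffman merges: 43/500+87/1000→173/1000; 89/1000+81/500→251/1000; 173/1000+7/40→87/250; 97/500+207/1000→401/1000; 251/1000+87/250→599/1000; 401/1000+599/1000→1. L = 693/250 ≈ 2.7720.
L − H = 2.7720 − 2.7163 = 0.056 bits.

0.056 bits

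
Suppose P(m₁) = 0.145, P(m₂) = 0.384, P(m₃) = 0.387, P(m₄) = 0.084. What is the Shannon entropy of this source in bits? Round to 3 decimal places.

H = −Σ pᵢ log₂ pᵢ.
−0.145·log₂(0.145) = 0.4040
−0.384·log₂(0.384) = 0.5302
−0.387·log₂(0.387) = 0.5300
−0.084·log₂(0.084) = 0.3002
Sum ≈ 1.7644 → 1.764 bits.

1.764 bits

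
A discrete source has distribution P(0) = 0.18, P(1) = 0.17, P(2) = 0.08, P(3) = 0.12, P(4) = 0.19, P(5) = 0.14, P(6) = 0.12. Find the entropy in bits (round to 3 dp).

H = −Σ pᵢ log₂ pᵢ.
−0.18·log₂(0.18) = 0.4453
−0.17·log₂(0.17) = 0.4346
−0.08·log₂(0.08) = 0.2915
−0.12·log₂(0.12) = 0.3671
−0.19·log₂(0.19) = 0.4552
−0.14·log₂(0.14) = 0.3971
−0.12·log₂(0.12) = 0.3671
Sum ≈ 2.7579 → 2.758 bits.

2.758 bits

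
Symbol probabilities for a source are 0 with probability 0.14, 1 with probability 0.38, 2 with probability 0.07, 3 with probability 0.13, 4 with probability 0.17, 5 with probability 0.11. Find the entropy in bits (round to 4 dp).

2.3636 bits

H = −Σ pᵢ log₂ pᵢ.
−0.14·log₂(0.14) = 0.3971
−0.38·log₂(0.38) = 0.5305
−0.07·log₂(0.07) = 0.2686
−0.13·log₂(0.13) = 0.3826
−0.17·log₂(0.17) = 0.4346
−0.11·log₂(0.11) = 0.3503
Sum ≈ 2.3636 → 2.3636 bits.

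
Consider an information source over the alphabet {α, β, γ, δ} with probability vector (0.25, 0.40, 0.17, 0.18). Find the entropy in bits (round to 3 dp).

H = −Σ pᵢ log₂ pᵢ.
−0.25·log₂(0.25) = 0.5000
−0.40·log₂(0.40) = 0.5288
−0.17·log₂(0.17) = 0.4346
−0.18·log₂(0.18) = 0.4453
Sum ≈ 1.9087 → 1.909 bits.

1.909 bits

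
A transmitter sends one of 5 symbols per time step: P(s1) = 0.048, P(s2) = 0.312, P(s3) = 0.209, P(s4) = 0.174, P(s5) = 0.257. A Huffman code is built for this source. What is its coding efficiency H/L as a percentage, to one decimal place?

96.7%

Entropy H = −Σ p log₂ p ≈ 2.1493 bits.
Huffman merges: 6/125+87/500→111/500; 209/1000+111/500→431/1000; 257/1000+39/125→569/1000; 431/1000+569/1000→1. L = 1111/500 ≈ 2.2220.
Efficiency = H/L = 2.1493/2.2220 = 96.7%.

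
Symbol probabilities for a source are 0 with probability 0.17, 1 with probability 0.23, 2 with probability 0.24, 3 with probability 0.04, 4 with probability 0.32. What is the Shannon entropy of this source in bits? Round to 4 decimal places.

2.1282 bits

H = −Σ pᵢ log₂ pᵢ.
−0.17·log₂(0.17) = 0.4346
−0.23·log₂(0.23) = 0.4877
−0.24·log₂(0.24) = 0.4941
−0.04·log₂(0.04) = 0.1858
−0.32·log₂(0.32) = 0.5260
Sum ≈ 2.1282 → 2.1282 bits.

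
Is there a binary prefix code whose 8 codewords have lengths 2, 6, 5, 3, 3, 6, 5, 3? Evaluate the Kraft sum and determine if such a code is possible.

0.71875; yes

With common denominator 2^6 = 64: Σ 2^(−ℓᵢ) = 16/64 + 1/64 + 2/64 + 8/64 + 8/64 + 1/64 + 2/64 + 8/64 = 46/64 = 0.71875.
Kraft's inequality requires Σ ≤ 1; here Σ = 0.71875 ≤ 1, so such a prefix code exists.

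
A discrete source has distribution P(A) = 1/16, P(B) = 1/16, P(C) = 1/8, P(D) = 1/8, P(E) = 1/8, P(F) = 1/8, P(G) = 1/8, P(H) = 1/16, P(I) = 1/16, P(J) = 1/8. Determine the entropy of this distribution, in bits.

3.25 bits

Each probability is a power of 1/2, so log₂(1/p) is an integer.
H = Σ p·log₂(1/p) = 1/16·4 + 1/16·4 + 1/8·3 + 1/8·3 + 1/8·3 + 1/8·3 + 1/8·3 + 1/16·4 + 1/16·4 + 1/8·3 = 3.25 bits.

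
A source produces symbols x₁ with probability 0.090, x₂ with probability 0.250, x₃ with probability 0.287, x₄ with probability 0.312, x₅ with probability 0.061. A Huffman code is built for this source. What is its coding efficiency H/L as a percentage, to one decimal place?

Entropy H = −Σ p log₂ p ≈ 2.0999 bits.
Huffman merges: 61/1000+9/100→151/1000; 151/1000+1/4→401/1000; 287/1000+39/125→599/1000; 401/1000+599/1000→1. L = 2151/1000 ≈ 2.1510.
Efficiency = H/L = 2.0999/2.1510 = 97.6%.

97.6%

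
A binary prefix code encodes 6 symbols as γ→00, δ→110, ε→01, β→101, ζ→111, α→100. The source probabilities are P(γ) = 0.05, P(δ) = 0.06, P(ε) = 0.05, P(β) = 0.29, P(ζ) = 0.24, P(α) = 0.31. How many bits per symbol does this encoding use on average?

L̄ = Σ pᵢ·ℓᵢ = 0.05·2 + 0.06·3 + 0.05·2 + 0.29·3 + 0.24·3 + 0.31·3 = 2.9 bits/symbol.

2.9 bits/symbol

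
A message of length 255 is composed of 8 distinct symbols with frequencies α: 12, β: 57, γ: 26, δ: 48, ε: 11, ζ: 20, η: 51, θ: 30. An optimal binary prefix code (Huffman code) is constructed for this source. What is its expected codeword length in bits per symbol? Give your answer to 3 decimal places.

Probabilities are the counts divided by 255.
Repeatedly combine the two least-probable nodes; the expected code length is the sum of the merged weights.
merge 11/255 + 4/85 → 23/255
merge 4/51 + 23/255 → 43/255
merge 26/255 + 2/17 → 56/255
merge 43/255 + 16/85 → 91/255
merge 1/5 + 56/255 → 107/255
merge 19/85 + 91/255 → 148/255
merge 107/255 + 148/255 → 1
L = 23/255 + 43/255 + 56/255 + 91/255 + 107/255 + 148/255 + 1 = 241/85 ≈ 2.835 bits/symbol.

2.835 bits/symbol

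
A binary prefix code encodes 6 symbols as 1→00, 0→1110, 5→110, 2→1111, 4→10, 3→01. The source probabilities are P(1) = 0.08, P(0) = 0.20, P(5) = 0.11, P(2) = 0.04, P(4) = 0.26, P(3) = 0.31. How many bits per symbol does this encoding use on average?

L̄ = Σ pᵢ·ℓᵢ = 0.08·2 + 0.20·4 + 0.11·3 + 0.04·4 + 0.26·2 + 0.31·2 = 2.59 bits/symbol.

2.59 bits/symbol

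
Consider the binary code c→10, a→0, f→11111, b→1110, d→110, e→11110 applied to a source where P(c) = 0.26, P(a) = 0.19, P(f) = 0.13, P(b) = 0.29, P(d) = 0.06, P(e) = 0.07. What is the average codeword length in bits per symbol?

3.05 bits/symbol

L̄ = Σ pᵢ·ℓᵢ = 0.26·2 + 0.19·1 + 0.13·5 + 0.29·4 + 0.06·3 + 0.07·5 = 3.05 bits/symbol.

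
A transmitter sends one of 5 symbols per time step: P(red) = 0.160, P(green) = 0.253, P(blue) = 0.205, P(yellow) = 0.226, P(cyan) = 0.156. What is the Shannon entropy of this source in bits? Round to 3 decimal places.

2.296 bits

H = −Σ pᵢ log₂ pᵢ.
−0.160·log₂(0.160) = 0.4230
−0.253·log₂(0.253) = 0.5016
−0.205·log₂(0.205) = 0.4687
−0.226·log₂(0.226) = 0.4849
−0.156·log₂(0.156) = 0.4181
Sum ≈ 2.2964 → 2.296 bits.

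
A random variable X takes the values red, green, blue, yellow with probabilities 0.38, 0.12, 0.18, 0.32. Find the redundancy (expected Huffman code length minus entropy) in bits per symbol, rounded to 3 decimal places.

Entropy H = −Σ p log₂ p ≈ 1.8689 bits.
Huffman merges: 3/25+9/50→3/10; 3/10+8/25→31/50; 19/50+31/50→1. L = 48/25 ≈ 1.9200.
L − H = 1.9200 − 1.8689 = 0.051 bits.

0.051 bits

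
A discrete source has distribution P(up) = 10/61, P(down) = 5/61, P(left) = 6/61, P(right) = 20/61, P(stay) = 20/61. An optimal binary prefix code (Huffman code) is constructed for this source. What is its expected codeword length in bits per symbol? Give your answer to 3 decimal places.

Repeatedly combine the two least-probable nodes; the expected code length is the sum of the merged weights.
merge 5/61 + 6/61 → 11/61
merge 10/61 + 11/61 → 21/61
merge 20/61 + 20/61 → 40/61
merge 21/61 + 40/61 → 1
L = 11/61 + 21/61 + 40/61 + 1 = 133/61 ≈ 2.180 bits/symbol.

2.180 bits/symbol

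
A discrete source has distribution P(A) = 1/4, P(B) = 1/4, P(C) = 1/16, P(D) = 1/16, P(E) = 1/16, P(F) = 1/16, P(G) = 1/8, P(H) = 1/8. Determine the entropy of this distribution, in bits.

Each probability is a power of 1/2, so log₂(1/p) is an integer.
H = Σ p·log₂(1/p) = 1/4·2 + 1/4·2 + 1/16·4 + 1/16·4 + 1/16·4 + 1/16·4 + 1/8·3 + 1/8·3 = 2.75 bits.

2.75 bits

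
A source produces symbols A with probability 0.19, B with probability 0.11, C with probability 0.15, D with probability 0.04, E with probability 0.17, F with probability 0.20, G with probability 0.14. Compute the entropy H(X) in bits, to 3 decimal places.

2.698 bits

H = −Σ pᵢ log₂ pᵢ.
−0.19·log₂(0.19) = 0.4552
−0.11·log₂(0.11) = 0.3503
−0.15·log₂(0.15) = 0.4105
−0.04·log₂(0.04) = 0.1858
−0.17·log₂(0.17) = 0.4346
−0.20·log₂(0.20) = 0.4644
−0.14·log₂(0.14) = 0.3971
Sum ≈ 2.6979 → 2.698 bits.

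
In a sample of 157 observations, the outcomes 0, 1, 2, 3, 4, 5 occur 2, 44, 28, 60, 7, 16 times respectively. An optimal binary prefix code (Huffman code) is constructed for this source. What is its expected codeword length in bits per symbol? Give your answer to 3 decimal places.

Probabilities are the counts divided by 157.
Repeatedly combine the two least-probable nodes; the expected code length is the sum of the merged weights.
merge 2/157 + 7/157 → 9/157
merge 9/157 + 16/157 → 25/157
merge 25/157 + 28/157 → 53/157
merge 44/157 + 53/157 → 97/157
merge 60/157 + 97/157 → 1
L = 9/157 + 25/157 + 53/157 + 97/157 + 1 = 341/157 ≈ 2.172 bits/symbol.

2.172 bits/symbol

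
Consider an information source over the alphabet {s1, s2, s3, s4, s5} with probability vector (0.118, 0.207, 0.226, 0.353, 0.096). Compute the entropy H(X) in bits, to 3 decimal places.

2.174 bits

H = −Σ pᵢ log₂ pᵢ.
−0.118·log₂(0.118) = 0.3638
−0.207·log₂(0.207) = 0.4704
−0.226·log₂(0.226) = 0.4849
−0.353·log₂(0.353) = 0.5303
−0.096·log₂(0.096) = 0.3246
Sum ≈ 2.1739 → 2.174 bits.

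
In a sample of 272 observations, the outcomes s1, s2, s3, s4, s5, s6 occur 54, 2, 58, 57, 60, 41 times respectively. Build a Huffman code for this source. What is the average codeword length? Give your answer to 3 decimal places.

2.515 bits/symbol

Probabilities are the counts divided by 272.
Repeatedly combine the two least-probable nodes; the expected code length is the sum of the merged weights.
merge 1/136 + 41/272 → 43/272
merge 43/272 + 27/136 → 97/272
merge 57/272 + 29/136 → 115/272
merge 15/68 + 97/272 → 157/272
merge 115/272 + 157/272 → 1
L = 43/272 + 97/272 + 115/272 + 157/272 + 1 = 171/68 ≈ 2.515 bits/symbol.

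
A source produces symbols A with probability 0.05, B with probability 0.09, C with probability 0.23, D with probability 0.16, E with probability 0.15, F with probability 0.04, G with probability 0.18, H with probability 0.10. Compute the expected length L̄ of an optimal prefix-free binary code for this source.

2.86 bits/symbol

Repeatedly combine the two least-probable nodes; the expected code length is the sum of the merged weights.
merge 1/25 + 1/20 → 9/100
merge 9/100 + 9/100 → 9/50
merge 1/10 + 3/20 → 1/4
merge 4/25 + 9/50 → 17/50
merge 9/50 + 23/100 → 41/100
merge 1/4 + 17/50 → 59/100
merge 41/100 + 59/100 → 1
L = 9/100 + 9/50 + 1/4 + 17/50 + 41/100 + 59/100 + 1 = 143/50 = 2.86 bits/symbol.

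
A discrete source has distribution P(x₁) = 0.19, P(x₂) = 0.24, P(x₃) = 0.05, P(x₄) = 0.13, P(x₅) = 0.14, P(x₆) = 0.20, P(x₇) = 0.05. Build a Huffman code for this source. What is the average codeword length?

2.66 bits/symbol

Repeatedly combine the two least-probable nodes; the expected code length is the sum of the merged weights.
merge 1/20 + 1/20 → 1/10
merge 1/10 + 13/100 → 23/100
merge 7/50 + 19/100 → 33/100
merge 1/5 + 23/100 → 43/100
merge 6/25 + 33/100 → 57/100
merge 43/100 + 57/100 → 1
L = 1/10 + 23/100 + 33/100 + 43/100 + 57/100 + 1 = 133/50 = 2.66 bits/symbol.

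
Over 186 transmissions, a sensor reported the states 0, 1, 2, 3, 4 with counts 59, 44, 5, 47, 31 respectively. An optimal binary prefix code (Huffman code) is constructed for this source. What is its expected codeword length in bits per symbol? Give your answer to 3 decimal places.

2.194 bits/symbol

Probabilities are the counts divided by 186.
Repeatedly combine the two least-probable nodes; the expected code length is the sum of the merged weights.
merge 5/186 + 1/6 → 6/31
merge 6/31 + 22/93 → 40/93
merge 47/186 + 59/186 → 53/93
merge 40/93 + 53/93 → 1
L = 6/31 + 40/93 + 53/93 + 1 = 68/31 ≈ 2.194 bits/symbol.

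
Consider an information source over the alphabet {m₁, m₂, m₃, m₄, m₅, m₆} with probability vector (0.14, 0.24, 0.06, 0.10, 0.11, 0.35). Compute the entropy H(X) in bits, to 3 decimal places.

H = −Σ pᵢ log₂ pᵢ.
−0.14·log₂(0.14) = 0.3971
−0.24·log₂(0.24) = 0.4941
−0.06·log₂(0.06) = 0.2435
−0.10·log₂(0.10) = 0.3322
−0.11·log₂(0.11) = 0.3503
−0.35·log₂(0.35) = 0.5301
Sum ≈ 2.3474 → 2.347 bits.

2.347 bits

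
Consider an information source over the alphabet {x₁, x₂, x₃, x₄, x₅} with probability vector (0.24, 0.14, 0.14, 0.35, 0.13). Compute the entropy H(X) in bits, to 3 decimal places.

H = −Σ pᵢ log₂ pᵢ.
−0.24·log₂(0.24) = 0.4941
−0.14·log₂(0.14) = 0.3971
−0.14·log₂(0.14) = 0.3971
−0.35·log₂(0.35) = 0.5301
−0.13·log₂(0.13) = 0.3826
Sum ≈ 2.2011 → 2.201 bits.

2.201 bits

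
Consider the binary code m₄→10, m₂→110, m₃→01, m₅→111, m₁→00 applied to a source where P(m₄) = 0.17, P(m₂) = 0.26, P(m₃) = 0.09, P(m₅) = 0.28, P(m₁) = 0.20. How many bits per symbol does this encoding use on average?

L̄ = Σ pᵢ·ℓᵢ = 0.17·2 + 0.26·3 + 0.09·2 + 0.28·3 + 0.20·2 = 2.54 bits/symbol.

2.54 bits/symbol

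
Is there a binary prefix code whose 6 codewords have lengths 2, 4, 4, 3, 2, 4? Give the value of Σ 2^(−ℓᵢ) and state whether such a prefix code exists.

With common denominator 2^4 = 16: Σ 2^(−ℓᵢ) = 4/16 + 1/16 + 1/16 + 2/16 + 4/16 + 1/16 = 13/16 = 0.8125.
Kraft's inequality requires Σ ≤ 1; here Σ = 0.8125 ≤ 1, so such a prefix code exists.

0.8125; yes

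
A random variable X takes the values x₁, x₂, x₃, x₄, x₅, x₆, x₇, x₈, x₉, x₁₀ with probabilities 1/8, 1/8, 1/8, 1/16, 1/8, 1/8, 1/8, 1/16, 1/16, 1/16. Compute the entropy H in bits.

3.25 bits

Each probability is a power of 1/2, so log₂(1/p) is an integer.
H = Σ p·log₂(1/p) = 1/8·3 + 1/8·3 + 1/8·3 + 1/16·4 + 1/8·3 + 1/8·3 + 1/8·3 + 1/16·4 + 1/16·4 + 1/16·4 = 3.25 bits.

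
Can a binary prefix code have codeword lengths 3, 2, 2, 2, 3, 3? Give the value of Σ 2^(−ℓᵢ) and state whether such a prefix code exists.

With common denominator 2^3 = 8: Σ 2^(−ℓᵢ) = 1/8 + 2/8 + 2/8 + 2/8 + 1/8 + 1/8 = 9/8 = 1.125.
Kraft's inequality requires Σ ≤ 1; here Σ = 1.125 > 1, so no such prefix code exists.

1.125; no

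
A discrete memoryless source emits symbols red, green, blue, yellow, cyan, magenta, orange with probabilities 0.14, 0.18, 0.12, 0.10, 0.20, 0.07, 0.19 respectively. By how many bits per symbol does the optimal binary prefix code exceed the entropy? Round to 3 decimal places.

0.050 bits

Entropy H = −Σ p log₂ p ≈ 2.7298 bits.
Huffman merges: 7/100+1/10→17/100; 3/25+7/50→13/50; 17/100+9/50→7/20; 19/100+1/5→39/100; 13/50+7/20→61/100; 39/100+61/100→1. L = 139/50 ≈ 2.7800.
L − H = 2.7800 − 2.7298 = 0.050 bits.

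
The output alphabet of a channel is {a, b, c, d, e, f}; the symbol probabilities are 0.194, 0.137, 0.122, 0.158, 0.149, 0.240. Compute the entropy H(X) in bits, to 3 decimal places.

2.546 bits

H = −Σ pᵢ log₂ pᵢ.
−0.194·log₂(0.194) = 0.4590
−0.137·log₂(0.137) = 0.3929
−0.122·log₂(0.122) = 0.3703
−0.158·log₂(0.158) = 0.4206
−0.149·log₂(0.149) = 0.4092
−0.240·log₂(0.240) = 0.4941
Sum ≈ 2.5461 → 2.546 bits.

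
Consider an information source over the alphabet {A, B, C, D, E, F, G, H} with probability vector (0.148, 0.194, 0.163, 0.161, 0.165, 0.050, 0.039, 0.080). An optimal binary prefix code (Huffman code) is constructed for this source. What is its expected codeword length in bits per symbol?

2.895 bits/symbol

Repeatedly combine the two least-probable nodes; the expected code length is the sum of the merged weights.
merge 39/1000 + 1/20 → 89/1000
merge 2/25 + 89/1000 → 169/1000
merge 37/250 + 161/1000 → 309/1000
merge 163/1000 + 33/200 → 41/125
merge 169/1000 + 97/500 → 363/1000
merge 309/1000 + 41/125 → 637/1000
merge 363/1000 + 637/1000 → 1
L = 89/1000 + 169/1000 + 309/1000 + 41/125 + 363/1000 + 637/1000 + 1 = 579/200 = 2.895 bits/symbol.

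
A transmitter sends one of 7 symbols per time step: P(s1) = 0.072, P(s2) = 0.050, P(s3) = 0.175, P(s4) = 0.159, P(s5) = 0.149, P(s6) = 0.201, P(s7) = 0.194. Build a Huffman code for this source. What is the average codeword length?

2.727 bits/symbol

Repeatedly combine the two least-probable nodes; the expected code length is the sum of the merged weights.
merge 1/20 + 9/125 → 61/500
merge 61/500 + 149/1000 → 271/1000
merge 159/1000 + 7/40 → 167/500
merge 97/500 + 201/1000 → 79/200
merge 271/1000 + 167/500 → 121/200
merge 79/200 + 121/200 → 1
L = 61/500 + 271/1000 + 167/500 + 79/200 + 121/200 + 1 = 2727/1000 = 2.727 bits/symbol.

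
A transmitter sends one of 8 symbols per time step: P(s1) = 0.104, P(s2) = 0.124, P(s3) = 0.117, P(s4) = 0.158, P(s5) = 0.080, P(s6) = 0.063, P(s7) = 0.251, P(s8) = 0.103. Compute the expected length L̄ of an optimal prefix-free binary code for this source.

2.892 bits/symbol

Repeatedly combine the two least-probable nodes; the expected code length is the sum of the merged weights.
merge 63/1000 + 2/25 → 143/1000
merge 103/1000 + 13/125 → 207/1000
merge 117/1000 + 31/250 → 241/1000
merge 143/1000 + 79/500 → 301/1000
merge 207/1000 + 241/1000 → 56/125
merge 251/1000 + 301/1000 → 69/125
merge 56/125 + 69/125 → 1
L = 143/1000 + 207/1000 + 241/1000 + 301/1000 + 56/125 + 69/125 + 1 = 723/250 = 2.892 bits/symbol.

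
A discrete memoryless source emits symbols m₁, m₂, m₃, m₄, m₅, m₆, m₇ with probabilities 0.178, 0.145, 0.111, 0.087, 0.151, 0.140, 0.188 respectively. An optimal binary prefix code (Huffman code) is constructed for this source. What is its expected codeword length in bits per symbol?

Repeatedly combine the two least-probable nodes; the expected code length is the sum of the merged weights.
merge 87/1000 + 111/1000 → 99/500
merge 7/50 + 29/200 → 57/200
merge 151/1000 + 89/500 → 329/1000
merge 47/250 + 99/500 → 193/500
merge 57/200 + 329/1000 → 307/500
merge 193/500 + 307/500 → 1
L = 99/500 + 57/200 + 329/1000 + 193/500 + 307/500 + 1 = 703/250 = 2.812 bits/symbol.

2.812 bits/symbol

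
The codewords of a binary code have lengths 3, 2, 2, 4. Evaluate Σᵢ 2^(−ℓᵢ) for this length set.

0.6875

With common denominator 2^4 = 16: Σ 2^(−ℓᵢ) = 2/16 + 4/16 + 4/16 + 1/16 = 11/16 = 0.6875.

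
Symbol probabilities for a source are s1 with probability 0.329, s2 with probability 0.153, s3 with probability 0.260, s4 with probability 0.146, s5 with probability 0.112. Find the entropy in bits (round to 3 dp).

H = −Σ pᵢ log₂ pᵢ.
−0.329·log₂(0.329) = 0.5277
−0.153·log₂(0.153) = 0.4144
−0.260·log₂(0.260) = 0.5053
−0.146·log₂(0.146) = 0.4053
−0.112·log₂(0.112) = 0.3537
Sum ≈ 2.2064 → 2.206 bits.

2.206 bits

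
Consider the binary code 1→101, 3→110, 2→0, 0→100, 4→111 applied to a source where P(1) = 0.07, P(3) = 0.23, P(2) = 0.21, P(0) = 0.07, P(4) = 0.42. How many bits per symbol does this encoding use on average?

L̄ = Σ pᵢ·ℓᵢ = 0.07·3 + 0.23·3 + 0.21·1 + 0.07·3 + 0.42·3 = 2.58 bits/symbol.

2.58 bits/symbol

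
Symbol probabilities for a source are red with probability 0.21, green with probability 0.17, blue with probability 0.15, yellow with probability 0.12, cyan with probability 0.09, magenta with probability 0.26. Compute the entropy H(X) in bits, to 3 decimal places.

H = −Σ pᵢ log₂ pᵢ.
−0.21·log₂(0.21) = 0.4728
−0.17·log₂(0.17) = 0.4346
−0.15·log₂(0.15) = 0.4105
−0.12·log₂(0.12) = 0.3671
−0.09·log₂(0.09) = 0.3127
−0.26·log₂(0.26) = 0.5053
Sum ≈ 2.5030 → 2.503 bits.

2.503 bits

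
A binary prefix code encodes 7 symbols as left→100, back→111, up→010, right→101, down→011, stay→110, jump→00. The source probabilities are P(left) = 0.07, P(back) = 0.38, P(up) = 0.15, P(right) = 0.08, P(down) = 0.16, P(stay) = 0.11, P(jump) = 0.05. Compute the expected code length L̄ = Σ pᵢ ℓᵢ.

L̄ = Σ pᵢ·ℓᵢ = 0.07·3 + 0.38·3 + 0.15·3 + 0.08·3 + 0.16·3 + 0.11·3 + 0.05·2 = 2.95 bits/symbol.

2.95 bits/symbol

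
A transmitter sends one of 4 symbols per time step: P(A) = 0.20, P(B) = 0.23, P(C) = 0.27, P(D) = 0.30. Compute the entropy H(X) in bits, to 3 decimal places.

H = −Σ pᵢ log₂ pᵢ.
−0.20·log₂(0.20) = 0.4644
−0.23·log₂(0.23) = 0.4877
−0.27·log₂(0.27) = 0.5100
−0.30·log₂(0.30) = 0.5211
Sum ≈ 1.9832 → 1.983 bits.

1.983 bits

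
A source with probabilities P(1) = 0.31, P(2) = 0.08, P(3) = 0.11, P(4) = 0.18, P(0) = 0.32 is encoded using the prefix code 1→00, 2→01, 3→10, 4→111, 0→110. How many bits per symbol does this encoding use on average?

2.5 bits/symbol

L̄ = Σ pᵢ·ℓᵢ = 0.31·2 + 0.08·2 + 0.11·2 + 0.18·3 + 0.32·3 = 2.5 bits/symbol.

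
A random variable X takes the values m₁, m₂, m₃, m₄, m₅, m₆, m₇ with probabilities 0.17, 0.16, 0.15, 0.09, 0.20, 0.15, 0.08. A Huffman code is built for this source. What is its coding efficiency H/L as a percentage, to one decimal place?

Entropy H = −Σ p log₂ p ≈ 2.7472 bits.
Huffman merges: 2/25+9/100→17/100; 3/20+3/20→3/10; 4/25+17/100→33/100; 17/100+1/5→37/100; 3/10+33/100→63/100; 37/100+63/100→1. L = 14/5 ≈ 2.8000.
Efficiency = H/L = 2.7472/2.8000 = 98.1%.

98.1%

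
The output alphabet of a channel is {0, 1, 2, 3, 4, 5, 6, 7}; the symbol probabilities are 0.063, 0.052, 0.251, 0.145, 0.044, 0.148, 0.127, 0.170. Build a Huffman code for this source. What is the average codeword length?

Repeatedly combine the two least-probable nodes; the expected code length is the sum of the merged weights.
merge 11/250 + 13/250 → 12/125
merge 63/1000 + 12/125 → 159/1000
merge 127/1000 + 29/200 → 34/125
merge 37/250 + 159/1000 → 307/1000
merge 17/100 + 251/1000 → 421/1000
merge 34/125 + 307/1000 → 579/1000
merge 421/1000 + 579/1000 → 1
L = 12/125 + 159/1000 + 34/125 + 307/1000 + 421/1000 + 579/1000 + 1 = 1417/500 = 2.834 bits/symbol.

2.834 bits/symbol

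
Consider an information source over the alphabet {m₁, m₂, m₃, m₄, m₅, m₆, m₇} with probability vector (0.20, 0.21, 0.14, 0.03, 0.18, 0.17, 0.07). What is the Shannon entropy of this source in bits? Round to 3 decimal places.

2.635 bits

H = −Σ pᵢ log₂ pᵢ.
−0.20·log₂(0.20) = 0.4644
−0.21·log₂(0.21) = 0.4728
−0.14·log₂(0.14) = 0.3971
−0.03·log₂(0.03) = 0.1518
−0.18·log₂(0.18) = 0.4453
−0.17·log₂(0.17) = 0.4346
−0.07·log₂(0.07) = 0.2686
Sum ≈ 2.6345 → 2.635 bits.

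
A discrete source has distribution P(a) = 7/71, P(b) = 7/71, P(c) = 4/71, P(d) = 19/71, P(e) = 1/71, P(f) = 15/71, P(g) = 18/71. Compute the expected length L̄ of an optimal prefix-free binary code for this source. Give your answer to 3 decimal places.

2.507 bits/symbol

Repeatedly combine the two least-probable nodes; the expected code length is the sum of the merged weights.
merge 1/71 + 4/71 → 5/71
merge 5/71 + 7/71 → 12/71
merge 7/71 + 12/71 → 19/71
merge 15/71 + 18/71 → 33/71
merge 19/71 + 19/71 → 38/71
merge 33/71 + 38/71 → 1
L = 5/71 + 12/71 + 19/71 + 33/71 + 38/71 + 1 = 178/71 ≈ 2.507 bits/symbol.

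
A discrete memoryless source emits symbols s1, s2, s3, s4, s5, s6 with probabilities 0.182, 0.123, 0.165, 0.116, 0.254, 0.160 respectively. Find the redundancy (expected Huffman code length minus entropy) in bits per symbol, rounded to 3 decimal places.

0.030 bits

Entropy H = −Σ p log₂ p ≈ 2.5338 bits.
Huffman merges: 29/250+123/1000→239/1000; 4/25+33/200→13/40; 91/500+239/1000→421/1000; 127/500+13/40→579/1000; 421/1000+579/1000→1. L = 641/250 ≈ 2.5640.
L − H = 2.5640 − 2.5338 = 0.030 bits.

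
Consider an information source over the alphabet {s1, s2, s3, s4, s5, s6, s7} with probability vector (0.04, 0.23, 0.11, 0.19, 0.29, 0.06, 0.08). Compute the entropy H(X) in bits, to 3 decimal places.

H = −Σ pᵢ log₂ pᵢ.
−0.04·log₂(0.04) = 0.1858
−0.23·log₂(0.23) = 0.4877
−0.11·log₂(0.11) = 0.3503
−0.19·log₂(0.19) = 0.4552
−0.29·log₂(0.29) = 0.5179
−0.06·log₂(0.06) = 0.2435
−0.08·log₂(0.08) = 0.2915
Sum ≈ 2.5319 → 2.532 bits.

2.532 bits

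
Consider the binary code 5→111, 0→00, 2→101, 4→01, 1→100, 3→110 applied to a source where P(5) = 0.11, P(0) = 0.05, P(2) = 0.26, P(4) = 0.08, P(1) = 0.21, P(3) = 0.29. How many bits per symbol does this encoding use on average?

2.87 bits/symbol

L̄ = Σ pᵢ·ℓᵢ = 0.11·3 + 0.05·2 + 0.26·3 + 0.08·2 + 0.21·3 + 0.29·3 = 2.87 bits/symbol.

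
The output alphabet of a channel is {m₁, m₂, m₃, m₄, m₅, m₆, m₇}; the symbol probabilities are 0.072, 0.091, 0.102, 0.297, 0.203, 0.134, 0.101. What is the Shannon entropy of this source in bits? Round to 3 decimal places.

H = −Σ pᵢ log₂ pᵢ.
−0.072·log₂(0.072) = 0.2733
−0.091·log₂(0.091) = 0.3147
−0.102·log₂(0.102) = 0.3359
−0.297·log₂(0.297) = 0.5202
−0.203·log₂(0.203) = 0.4670
−0.134·log₂(0.134) = 0.3886
−0.101·log₂(0.101) = 0.3341
Sum ≈ 2.6337 → 2.634 bits.

2.634 bits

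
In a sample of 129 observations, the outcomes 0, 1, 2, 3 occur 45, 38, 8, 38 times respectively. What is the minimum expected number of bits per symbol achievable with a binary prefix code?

2 bits/symbol

Probabilities are the counts divided by 129.
Repeatedly combine the two least-probable nodes; the expected code length is the sum of the merged weights.
merge 8/129 + 38/129 → 46/129
merge 38/129 + 15/43 → 83/129
merge 46/129 + 83/129 → 1
L = 46/129 + 83/129 + 1 = 2 bits/symbol.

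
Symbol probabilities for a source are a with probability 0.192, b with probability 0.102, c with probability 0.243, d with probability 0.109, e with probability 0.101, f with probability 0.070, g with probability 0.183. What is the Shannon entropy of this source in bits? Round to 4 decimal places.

H = −Σ pᵢ log₂ pᵢ.
−0.192·log₂(0.192) = 0.4571
−0.102·log₂(0.102) = 0.3359
−0.243·log₂(0.243) = 0.4960
−0.109·log₂(0.109) = 0.3485
−0.101·log₂(0.101) = 0.3341
−0.070·log₂(0.070) = 0.2686
−0.183·log₂(0.183) = 0.4484
Sum ≈ 2.6885 → 2.6885 bits.

2.6885 bits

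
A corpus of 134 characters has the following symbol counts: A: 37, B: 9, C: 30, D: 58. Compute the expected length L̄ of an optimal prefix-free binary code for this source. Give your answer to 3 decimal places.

1.858 bits/symbol

Probabilities are the counts divided by 134.
Repeatedly combine the two least-probable nodes; the expected code length is the sum of the merged weights.
merge 9/134 + 15/67 → 39/134
merge 37/134 + 39/134 → 38/67
merge 29/67 + 38/67 → 1
L = 39/134 + 38/67 + 1 = 249/134 ≈ 1.858 bits/symbol.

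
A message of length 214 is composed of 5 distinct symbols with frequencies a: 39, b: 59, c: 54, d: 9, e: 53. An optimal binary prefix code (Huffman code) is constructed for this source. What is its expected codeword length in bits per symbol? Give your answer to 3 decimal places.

Probabilities are the counts divided by 214.
Repeatedly combine the two least-probable nodes; the expected code length is the sum of the merged weights.
merge 9/214 + 39/214 → 24/107
merge 24/107 + 53/214 → 101/214
merge 27/107 + 59/214 → 113/214
merge 101/214 + 113/214 → 1
L = 24/107 + 101/214 + 113/214 + 1 = 238/107 ≈ 2.224 bits/symbol.

2.224 bits/symbol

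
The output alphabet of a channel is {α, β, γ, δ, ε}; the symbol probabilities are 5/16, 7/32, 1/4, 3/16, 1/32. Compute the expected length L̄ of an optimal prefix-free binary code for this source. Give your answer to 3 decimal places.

2.219 bits/symbol

Repeatedly combine the two least-probable nodes; the expected code length is the sum of the merged weights.
merge 1/32 + 3/16 → 7/32
merge 7/32 + 7/32 → 7/16
merge 1/4 + 5/16 → 9/16
merge 7/16 + 9/16 → 1
L = 7/32 + 7/16 + 9/16 + 1 = 71/32 ≈ 2.219 bits/symbol.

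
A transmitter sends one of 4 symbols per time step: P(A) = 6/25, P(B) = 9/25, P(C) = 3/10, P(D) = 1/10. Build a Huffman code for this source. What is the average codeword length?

1.98 bits/symbol

Repeatedly combine the two least-probable nodes; the expected code length is the sum of the merged weights.
merge 1/10 + 6/25 → 17/50
merge 3/10 + 17/50 → 16/25
merge 9/25 + 16/25 → 1
L = 17/50 + 16/25 + 1 = 99/50 = 1.98 bits/symbol.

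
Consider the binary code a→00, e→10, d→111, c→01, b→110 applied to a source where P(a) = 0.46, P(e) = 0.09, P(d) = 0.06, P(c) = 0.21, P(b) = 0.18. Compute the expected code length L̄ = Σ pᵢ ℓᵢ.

L̄ = Σ pᵢ·ℓᵢ = 0.46·2 + 0.09·2 + 0.06·3 + 0.21·2 + 0.18·3 = 2.24 bits/symbol.

2.24 bits/symbol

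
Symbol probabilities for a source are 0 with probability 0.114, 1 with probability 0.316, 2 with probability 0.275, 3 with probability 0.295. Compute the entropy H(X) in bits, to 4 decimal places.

H = −Σ pᵢ log₂ pᵢ.
−0.114·log₂(0.114) = 0.3571
−0.316·log₂(0.316) = 0.5252
−0.275·log₂(0.275) = 0.5122
−0.295·log₂(0.295) = 0.5196
Sum ≈ 1.9141 → 1.9141 bits.

1.9141 bits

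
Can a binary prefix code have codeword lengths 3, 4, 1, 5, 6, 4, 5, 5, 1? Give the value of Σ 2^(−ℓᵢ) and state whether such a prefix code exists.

1.359375; no

With common denominator 2^6 = 64: Σ 2^(−ℓᵢ) = 8/64 + 4/64 + 32/64 + 2/64 + 1/64 + 4/64 + 2/64 + 2/64 + 32/64 = 87/64 = 1.359375.
Kraft's inequality requires Σ ≤ 1; here Σ = 1.359375 > 1, so no such prefix code exists.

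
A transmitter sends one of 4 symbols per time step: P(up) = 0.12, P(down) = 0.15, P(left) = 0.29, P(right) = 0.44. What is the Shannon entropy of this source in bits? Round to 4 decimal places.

H = −Σ pᵢ log₂ pᵢ.
−0.12·log₂(0.12) = 0.3671
−0.15·log₂(0.15) = 0.4105
−0.29·log₂(0.29) = 0.5179
−0.44·log₂(0.44) = 0.5211
Sum ≈ 1.8167 → 1.8167 bits.

1.8167 bits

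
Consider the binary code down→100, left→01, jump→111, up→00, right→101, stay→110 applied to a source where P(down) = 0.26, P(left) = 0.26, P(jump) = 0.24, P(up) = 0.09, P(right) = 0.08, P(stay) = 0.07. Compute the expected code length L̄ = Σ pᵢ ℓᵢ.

L̄ = Σ pᵢ·ℓᵢ = 0.26·3 + 0.26·2 + 0.24·3 + 0.09·2 + 0.08·3 + 0.07·3 = 2.65 bits/symbol.

2.65 bits/symbol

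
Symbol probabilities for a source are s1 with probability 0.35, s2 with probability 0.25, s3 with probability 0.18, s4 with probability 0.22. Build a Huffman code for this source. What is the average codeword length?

Repeatedly combine the two least-probable nodes; the expected code length is the sum of the merged weights.
merge 9/50 + 11/50 → 2/5
merge 1/4 + 7/20 → 3/5
merge 2/5 + 3/5 → 1
L = 2/5 + 3/5 + 1 = 2 bits/symbol.

2 bits/symbol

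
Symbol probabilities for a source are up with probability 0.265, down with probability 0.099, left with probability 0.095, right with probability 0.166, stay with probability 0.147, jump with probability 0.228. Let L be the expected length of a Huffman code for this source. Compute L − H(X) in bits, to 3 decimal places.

0.023 bits

Entropy H = −Σ p log₂ p ≈ 2.4836 bits.
Huffman merges: 19/200+99/1000→97/500; 147/1000+83/500→313/1000; 97/500+57/250→211/500; 53/200+313/1000→289/500; 211/500+289/500→1. L = 2507/1000 ≈ 2.5070.
L − H = 2.5070 − 2.4836 = 0.023 bits.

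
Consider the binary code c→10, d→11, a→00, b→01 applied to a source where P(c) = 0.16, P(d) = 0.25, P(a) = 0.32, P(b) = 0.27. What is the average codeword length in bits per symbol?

2 bits/symbol

L̄ = Σ pᵢ·ℓᵢ = 0.16·2 + 0.25·2 + 0.32·2 + 0.27·2 = 2 bits/symbol.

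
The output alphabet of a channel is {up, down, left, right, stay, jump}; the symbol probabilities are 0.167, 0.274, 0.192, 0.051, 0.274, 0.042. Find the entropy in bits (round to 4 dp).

H = −Σ pᵢ log₂ pᵢ.
−0.167·log₂(0.167) = 0.4312
−0.274·log₂(0.274) = 0.5118
−0.192·log₂(0.192) = 0.4571
−0.051·log₂(0.051) = 0.2190
−0.274·log₂(0.274) = 0.5118
−0.042·log₂(0.042) = 0.1921
Sum ≈ 2.3229 → 2.3229 bits.

2.3229 bits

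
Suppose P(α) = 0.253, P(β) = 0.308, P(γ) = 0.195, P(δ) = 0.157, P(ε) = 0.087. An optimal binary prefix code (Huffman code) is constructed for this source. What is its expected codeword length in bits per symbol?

Repeatedly combine the two least-probable nodes; the expected code length is the sum of the merged weights.
merge 87/1000 + 157/1000 → 61/250
merge 39/200 + 61/250 → 439/1000
merge 253/1000 + 77/250 → 561/1000
merge 439/1000 + 561/1000 → 1
L = 61/250 + 439/1000 + 561/1000 + 1 = 561/250 = 2.244 bits/symbol.

2.244 bits/symbol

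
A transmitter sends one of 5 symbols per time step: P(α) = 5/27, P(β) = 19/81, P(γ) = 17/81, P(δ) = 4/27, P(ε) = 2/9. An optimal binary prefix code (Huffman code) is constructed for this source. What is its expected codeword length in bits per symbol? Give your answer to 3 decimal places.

Repeatedly combine the two least-probable nodes; the expected code length is the sum of the merged weights.
merge 4/27 + 5/27 → 1/3
merge 17/81 + 2/9 → 35/81
merge 19/81 + 1/3 → 46/81
merge 35/81 + 46/81 → 1
L = 1/3 + 35/81 + 46/81 + 1 = 7/3 ≈ 2.333 bits/symbol.

2.333 bits/symbol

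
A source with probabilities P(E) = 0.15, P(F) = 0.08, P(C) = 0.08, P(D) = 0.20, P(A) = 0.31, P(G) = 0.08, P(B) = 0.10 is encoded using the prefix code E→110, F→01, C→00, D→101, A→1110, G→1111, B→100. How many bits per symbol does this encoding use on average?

L̄ = Σ pᵢ·ℓᵢ = 0.15·3 + 0.08·2 + 0.08·2 + 0.20·3 + 0.31·4 + 0.08·4 + 0.10·3 = 3.23 bits/symbol.

3.23 bits/symbol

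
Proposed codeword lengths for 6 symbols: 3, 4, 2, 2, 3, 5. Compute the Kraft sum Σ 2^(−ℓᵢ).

With common denominator 2^5 = 32: Σ 2^(−ℓᵢ) = 4/32 + 2/32 + 8/32 + 8/32 + 4/32 + 1/32 = 27/32 = 0.84375.

0.84375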